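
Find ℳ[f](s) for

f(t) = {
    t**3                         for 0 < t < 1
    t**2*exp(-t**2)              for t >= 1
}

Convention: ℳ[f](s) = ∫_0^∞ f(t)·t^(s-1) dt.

((s + 3)*uppergamma(s/2 + 1, 1) + 2)/(2*(s + 3))
  Re(s) > -3

reversing the shared t-power: t on [0, 1); exp(-t**2) on [1, ∞)
peel off the power substitution: sqrt(t) on [0, 1); exp(-t) on [1, ∞)
along the cuts 1, ℳ[f](s) splits into 2 integrals
[0, 1) adds the kernel integral of t**3
the [1, ∞) slice contributes ∫ t**2*exp(-t**2)·t^(s-1) dt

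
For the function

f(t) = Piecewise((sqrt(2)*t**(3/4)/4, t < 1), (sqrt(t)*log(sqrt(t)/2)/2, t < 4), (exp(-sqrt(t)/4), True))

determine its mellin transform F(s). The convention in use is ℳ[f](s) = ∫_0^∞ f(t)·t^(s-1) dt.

invert the power substitution to get sqrt(2)*t**(3/2)/4 on [0, 1); t*log(t/2)/2 on [1, 2); exp(-t/4) on [2, ∞)
back out the common scale on t: t**(3/2) on [0, 1/2); t*log(t) on [1/2, 1); exp(-t/2) on [1, ∞)
slice at 1, 4, transform all 3 pieces, and sum them
over [0, 1), the kernel integral of sqrt(2)*t**(3/4)/4 enters the sum
between 1 and 4 the integrand is sqrt(t)*log(sqrt(t)/2)/2·t^(s-1)
segment [4, ∞) carries exp(-sqrt(t)/4); integrate it

(2*2**(4*s)*(4*s + 3)*(4*s**2 + 4*s + 1)*uppergamma(2*s, 1/2) - 2*2**(2*s)*(4*s + 3) + s*(4*s + 3)*log(4) + 4*s + (4*s + 3)*log(2) + sqrt(2)*(4*s**2 + 4*s + 1) + 3)/((4*s + 3)*(4*s**2 + 4*s + 1))
  Re(s) > -3/4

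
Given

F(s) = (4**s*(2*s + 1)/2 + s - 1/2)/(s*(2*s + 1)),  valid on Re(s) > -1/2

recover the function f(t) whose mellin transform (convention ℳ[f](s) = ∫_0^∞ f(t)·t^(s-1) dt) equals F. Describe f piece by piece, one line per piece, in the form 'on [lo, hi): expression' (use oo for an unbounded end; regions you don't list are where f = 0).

on [0, 1): sqrt(t)
on [1, 4): 1/2

back out the power substitution: t on [0, 1); 1/2 on [1, 2)
the 2 pieces separated at 1 each add one integral
for t in [0, 1): the term is ∫ sqrt(t)·t^(s-1)
on [1, 4) integrate f = 1/2 against the kernel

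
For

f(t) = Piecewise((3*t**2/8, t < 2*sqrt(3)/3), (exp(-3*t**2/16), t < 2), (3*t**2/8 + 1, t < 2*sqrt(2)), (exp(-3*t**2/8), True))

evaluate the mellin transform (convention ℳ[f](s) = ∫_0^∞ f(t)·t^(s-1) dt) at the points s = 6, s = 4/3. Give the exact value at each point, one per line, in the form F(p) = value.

undo the common scale on t: 3*t**2/2 on [0, sqrt(3)/3); exp(-3*t**2/4) on [sqrt(3)/3, 1); 3*t**2/2 + 1 on [1, sqrt(2)); …
peel off the power substitution: 3*t/2 on [0, 1/3); exp(-3*t/4) on [1/3, 1); 3*t/2 + 1 on [1, 2); …
reversing the common scale on t: t on [0, 1/2); exp(-t/2) on [1/2, 3/2); t + 1 on [3/2, 3); …
breakpoints 2*sqrt(3)/3, 2, 2*sqrt(2): one integral from each of the 4 segments
over [0, 2*sqrt(3)/3), the kernel integral of 3*t**2/8 enters the sum
segment 2*sqrt(3)/3 to 2 holds exp(-3*t**2/16); add its integral
on [2, 2*sqrt(2)): add ∫ (3*t**2/8 + 1)·t^(s-1) dt
on [2*sqrt(2), ∞) integrate f = exp(-3*t**2/8) against the kernel

F(6) = -8320*exp(-3/4)/27 + 4352*exp(-3)/27 + 5248*exp(-1/4)/27 + 6880/27
F(4/3) = -12*2**(1/3)/5 - 2*12**(1/3)*uppergamma(2/3, 3/4)/3 + 2*3**(1/3)*uppergamma(2/3, 3)/3 + 6**(1/3)/10 + 2*12**(1/3)*uppergamma(2/3, 1/4)/3 + 33/5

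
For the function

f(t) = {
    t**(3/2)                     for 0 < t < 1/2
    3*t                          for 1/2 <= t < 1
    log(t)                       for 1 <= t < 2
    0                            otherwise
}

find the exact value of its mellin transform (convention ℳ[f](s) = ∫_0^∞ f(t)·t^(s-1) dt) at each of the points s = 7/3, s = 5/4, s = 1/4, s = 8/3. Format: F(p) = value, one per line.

decompose at 1/2, 1; ℳ[f](s) sums the 3 pieces' integrals
segment [0, 1/2) carries t**(3/2); integrate it
[1/2, 1) adds the kernel integral of 3*t
between 1 and 2 the integrand is log(t)·t^(s-1)

F(7/3) = -36*2**(1/3)/49 - 9*2**(2/3)/160 + 3*2**(1/6)/184 + 531/490 + 12*2**(1/3)*log(2)/7
F(5/4) = -679*2**(1/4)/550 - 2**(3/4)/6 + 8*2**(1/4)*log(2)/5 + 148/75
F(1/4) = -111*2**(1/4)/7 - 3*2**(3/4)/5 + 4*2**(1/4)*log(2) + 92/5
F(8/3) = -9*2**(2/3)/16 - 9*2**(1/3)/176 + 3*2**(5/6)/400 + 675/704 + 3*2**(2/3)*log(2)/2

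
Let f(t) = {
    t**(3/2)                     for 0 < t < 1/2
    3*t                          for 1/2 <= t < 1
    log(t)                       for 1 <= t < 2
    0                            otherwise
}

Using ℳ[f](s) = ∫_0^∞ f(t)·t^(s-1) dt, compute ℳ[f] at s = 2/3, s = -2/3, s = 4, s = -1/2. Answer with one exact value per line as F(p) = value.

integrate the 3 segments split at 1/2, 1, then add the results
piece [0, 1/2): integrate t**(3/2) against the kernel
between 1/2 and 1 the integrand is 3*t·t^(s-1)
the [1, 2) slice contributes ∫ log(t)·t^(s-1) dt

F(2/3) = -9*2**(2/3)/4 - 9*2**(1/3)/20 + 3*2**(5/6)/52 + 3*2**(2/3)*log(2)/2 + 81/20
F(-2/3) = -9*2**(2/3)/2 - 9*2**(1/3)/8 - 3*2**(1/3)*log(2)/4 + 3*2**(1/6)/5 + 45/4
F(4) = -57/160 + sqrt(2)/352 + 4*log(2)
F(-1/2) = -5*sqrt(2) - sqrt(2)*log(2) + 21/2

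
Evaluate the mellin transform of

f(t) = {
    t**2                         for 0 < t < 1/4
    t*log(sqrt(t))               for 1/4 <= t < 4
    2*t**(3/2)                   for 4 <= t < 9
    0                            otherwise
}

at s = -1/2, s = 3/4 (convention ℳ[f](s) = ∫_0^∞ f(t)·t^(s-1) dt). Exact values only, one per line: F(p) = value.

strip the shared t-power: t on [0, 1/4); log(sqrt(t)) on [1/4, 4); 2*sqrt(t) on [4, 9)
remove the power substitution first: t**2 on [0, 1/2); log(t) on [1/2, 2); 2*t on [2, 3)
breakpoints 1/4, 4: one integral from each of the 3 segments
the [0, 1/4) slice contributes ∫ t**2·t^(s-1) dt
segment 1/4 to 4 holds t*log(sqrt(t)); add its integral
∫ 2*t**(3/2)·t^(s-1) over [4, 9)

F(-1/2) = 5*log(2) + 85/12
F(3/4) = sqrt(2)*(-1204015 + 357588*log(2) + 2794176*sqrt(6))/77616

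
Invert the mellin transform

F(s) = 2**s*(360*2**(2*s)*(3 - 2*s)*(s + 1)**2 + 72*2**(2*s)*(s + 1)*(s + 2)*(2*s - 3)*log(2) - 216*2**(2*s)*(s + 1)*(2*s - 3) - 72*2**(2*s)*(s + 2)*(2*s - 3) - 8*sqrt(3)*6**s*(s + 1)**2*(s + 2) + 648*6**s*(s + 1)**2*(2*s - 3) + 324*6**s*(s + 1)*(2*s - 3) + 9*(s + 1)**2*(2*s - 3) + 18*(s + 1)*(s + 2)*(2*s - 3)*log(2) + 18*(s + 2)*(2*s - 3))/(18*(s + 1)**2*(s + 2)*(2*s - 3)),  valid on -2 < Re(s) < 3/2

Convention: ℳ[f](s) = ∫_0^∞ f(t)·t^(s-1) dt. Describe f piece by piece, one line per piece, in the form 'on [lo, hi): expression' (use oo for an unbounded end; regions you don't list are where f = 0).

on [0, 2): t**2/8
on [2, 8): t*log(t/4)/2
on [8, 12): t*(t/4 + 3)/2
on [12, oo): 16/t**(3/2)

remove the common scale on t first: t**2/2 on [0, 1); t*log(t/2) on [1, 4); t*(t/2 + 3) on [4, 6); …
the shared t-power comes off first: t/2 on [0, 1); log(t/2) on [1, 4); t/2 + 3 on [4, 6); …
undo the common scale on t: t on [0, 1/2); log(t) on [1/2, 2); t + 3 on [2, 3); …
cuts at 2, 8, 12: linearity sums the 4 kernel integrals
for t in [0, 2): the term is ∫ t**2/8·t^(s-1)
segment 2 to 8 holds t*log(t/4)/2; add its integral
on [8, 12): add ∫ t*(t/4 + 3)/2·t^(s-1) dt
over [12, ∞), the kernel integral of 16/t**(3/2) enters the sum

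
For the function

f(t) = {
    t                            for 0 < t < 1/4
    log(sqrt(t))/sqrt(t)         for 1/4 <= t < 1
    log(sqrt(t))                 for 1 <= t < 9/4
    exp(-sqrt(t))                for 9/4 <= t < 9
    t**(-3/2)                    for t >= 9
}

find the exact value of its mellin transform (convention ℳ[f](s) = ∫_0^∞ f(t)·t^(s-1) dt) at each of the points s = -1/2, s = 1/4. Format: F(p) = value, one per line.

F(-1/2) = -8*log(2)/3 - 4*log(3)/3 - 2*expint(2, 3)/3 + 4*expint(2, 3/2)/3 + 257/81
F(1/4) = -4*sqrt(6) + log(2**(-4*sqrt(2) - 2*sqrt(6))*3**(2*sqrt(6))) - 2*sqrt(pi)*erfc(sqrt(3)) + 4*sqrt(3)/135 + 2*sqrt(pi)*erfc(sqrt(6)/2) + 81*sqrt(2)/10

back out the power substitution: t**2 on [0, 1/2); log(t)/t on [1/2, 1); log(t) on [1, 3/2); …
the 5 pieces separated at 1/4, 1, 9/4, 9 each add one integral
∫ over [0, 1/4) of t·t^(s-1) joins the sum
[1/4, 1) adds the kernel integral of log(sqrt(t))/sqrt(t)
for t in [1, 9/4): the term is ∫ log(sqrt(t))·t^(s-1)
the [9/4, 9) slice contributes ∫ exp(-sqrt(t))·t^(s-1) dt
on [9, ∞): add ∫ t**(-3/2)·t^(s-1) dt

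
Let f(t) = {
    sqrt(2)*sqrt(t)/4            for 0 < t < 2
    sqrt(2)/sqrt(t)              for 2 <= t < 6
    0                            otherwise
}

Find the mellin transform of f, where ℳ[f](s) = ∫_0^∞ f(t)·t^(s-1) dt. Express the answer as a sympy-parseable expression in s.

2**s*(3**(s + 1/2)*(4*s + 2)/3 - 2*s - 3)/((2*s - 1)*(2*s + 1))
  Re(s) > -1/2

strip the shared t-power: sqrt(2)*t**(3/2)/4 on [0, 2); sqrt(2)*sqrt(t) on [2, 6)
reversing the common scale on t: t**(3/2) on [0, 1); 2*sqrt(t) on [1, 3)
treat the 2 regions marked off by 2 separately and sum
[0, 2) adds the kernel integral of sqrt(2)*sqrt(t)/4
piece [2, 6): integrate sqrt(2)/sqrt(t) against the kernel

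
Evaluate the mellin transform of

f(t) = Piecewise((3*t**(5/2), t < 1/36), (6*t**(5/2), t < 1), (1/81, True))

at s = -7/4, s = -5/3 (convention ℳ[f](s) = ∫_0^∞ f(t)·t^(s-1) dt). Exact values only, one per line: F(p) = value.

F(-7/4) = 4540/567 - sqrt(6)/9
F(-5/3) = 973/135 - 6**(1/3)/10

the shared t-power comes off first: 3*sqrt(t) on [0, 1/36); 6*sqrt(t) on [1/36, 1); 1/(81*t**2) on [1, ∞)
undo the power substitution: 3*t on [0, 1/6); 6*t on [1/6, 1); 1/(81*t**4) on [1, ∞)
strip the common scale on t: t on [0, 1/2); 2*t on [1/2, 3); t**(-4) on [3, ∞)
summing 3 kernel integrals split by 1/36, 1 yields ℳ[f](s)
[0, 1/36) adds the kernel integral of 3*t**(5/2)
∫ over [1/36, 1) of 6*t**(5/2)·t^(s-1) joins the sum
the [1, ∞) slice contributes ∫ 1/81·t^(s-1) dt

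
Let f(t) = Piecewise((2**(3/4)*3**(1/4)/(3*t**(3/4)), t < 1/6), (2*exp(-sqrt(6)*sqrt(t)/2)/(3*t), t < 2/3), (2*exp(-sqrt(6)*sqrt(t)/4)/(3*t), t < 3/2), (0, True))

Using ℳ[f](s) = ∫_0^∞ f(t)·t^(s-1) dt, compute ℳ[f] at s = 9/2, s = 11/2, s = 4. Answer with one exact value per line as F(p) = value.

F(9/2) = sqrt(6)*(-374592060*exp(3/2) - 3757440*exp(5/4) + sqrt(2)*exp(9/4) + 294015510*exp(7/4))*exp(-9/4)/14580
F(11/2) = sqrt(6)*(-425142832716*exp(3/2) - 1066198528*exp(5/4) + sqrt(2)*exp(9/4) + 331748287686*exp(7/4))*exp(-9/4)/110808
F(4) = -173402*exp(-3/4)/27 - 10432*exp(-1)/81 + sqrt(2)/2106 + 411515*exp(-1/2)/81

undo the common scale on t: t**(-3/4) on [0, 1/4); exp(-sqrt(t))/t on [1/4, 1); exp(-sqrt(t)/2)/t on [1, 9/4)
invert the shared t-power to get t**(1/4) on [0, 1/4); exp(-sqrt(t)) on [1/4, 1); exp(-sqrt(t)/2) on [1, 9/4)
strip the power substitution: sqrt(t) on [0, 1/2); exp(-t) on [1/2, 1); exp(-t/2) on [1, 3/2)
treat the 3 regions marked off by 1/6, 2/3 separately and sum
on [0, 1/6): add ∫ 2**(3/4)*3**(1/4)/(3*t**(3/4))·t^(s-1) dt
segment 1/6 to 2/3 holds 2*exp(-sqrt(6)*sqrt(t)/2)/(3*t); add its integral
[2/3, 3/2) adds the kernel integral of 2*exp(-sqrt(6)*sqrt(t)/4)/(3*t)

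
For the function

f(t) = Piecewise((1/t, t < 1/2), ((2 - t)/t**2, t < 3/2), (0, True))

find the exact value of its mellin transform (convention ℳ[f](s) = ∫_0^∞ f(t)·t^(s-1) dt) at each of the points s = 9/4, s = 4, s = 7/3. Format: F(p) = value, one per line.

reversing the shared t-power: 1 on [0, 1/2); (2 - t)/t on [1/2, 3/2)
strip the shared t-power: t on [0, 1/2); 2 - t on [1/2, 3/2)
the 2 pieces separated at 1/2 each add one integral
the [0, 1/2) slice contributes ∫ 1/t·t^(s-1) dt
on [1/2, 3/2): add ∫ (2 - t)/t**2·t^(s-1) dt

F(9/4) = 2**(3/4)*(-18 + 17*3**(1/4))/5
F(4) = 23/24
F(7/3) = 3*2**(2/3)*(-14 + 13*3**(1/3))/16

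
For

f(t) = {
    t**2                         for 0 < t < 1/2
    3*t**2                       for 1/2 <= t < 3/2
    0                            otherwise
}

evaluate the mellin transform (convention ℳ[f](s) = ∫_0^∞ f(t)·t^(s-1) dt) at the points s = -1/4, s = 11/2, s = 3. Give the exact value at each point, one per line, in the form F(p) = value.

F(-1/4) = 2**(1/4)*(-2 + 9*3**(3/4))/7
F(11/2) = -sqrt(2)/960 + 2187*sqrt(6)/640
F(3) = 727/160

f breaks at 1/2 into 2 integrals to sum
the [0, 1/2) slice contributes ∫ t**2·t^(s-1) dt
segment [1/2, 3/2) carries 3*t**2; integrate it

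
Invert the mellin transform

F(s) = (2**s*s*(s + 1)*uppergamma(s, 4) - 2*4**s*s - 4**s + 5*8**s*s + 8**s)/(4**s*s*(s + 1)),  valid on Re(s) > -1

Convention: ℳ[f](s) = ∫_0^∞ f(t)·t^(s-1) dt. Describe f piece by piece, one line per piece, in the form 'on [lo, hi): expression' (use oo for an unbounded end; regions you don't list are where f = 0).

slice at 1, 2, transform all 3 pieces, and sum them
segment [0, 1) carries t; integrate it
[1, 2) adds the kernel integral of (2*t + 1)
the [2, ∞) slice contributes ∫ exp(-2*t)·t^(s-1) dt

on [0, 1): t
on [1, 2): 2*t + 1
on [2, oo): exp(-2*t)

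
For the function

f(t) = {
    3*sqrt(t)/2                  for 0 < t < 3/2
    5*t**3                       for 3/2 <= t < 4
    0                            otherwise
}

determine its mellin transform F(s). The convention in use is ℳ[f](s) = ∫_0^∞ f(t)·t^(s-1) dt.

(3*(3/2)**(s + 1/2)*(s + 3) - 5*(3/2)**(s + 3)*(2*s + 1) + 5*4**(s + 3)*(2*s + 1))/((s + 3)*(2*s + 1))
  Re(s) > -1/2

the 2 pieces separated at 3/2 each add one integral
∫ 3*sqrt(t)/2·t^(s-1) over [0, 3/2)
on [3/2, 4) integrate f = 5*t**3 against the kernel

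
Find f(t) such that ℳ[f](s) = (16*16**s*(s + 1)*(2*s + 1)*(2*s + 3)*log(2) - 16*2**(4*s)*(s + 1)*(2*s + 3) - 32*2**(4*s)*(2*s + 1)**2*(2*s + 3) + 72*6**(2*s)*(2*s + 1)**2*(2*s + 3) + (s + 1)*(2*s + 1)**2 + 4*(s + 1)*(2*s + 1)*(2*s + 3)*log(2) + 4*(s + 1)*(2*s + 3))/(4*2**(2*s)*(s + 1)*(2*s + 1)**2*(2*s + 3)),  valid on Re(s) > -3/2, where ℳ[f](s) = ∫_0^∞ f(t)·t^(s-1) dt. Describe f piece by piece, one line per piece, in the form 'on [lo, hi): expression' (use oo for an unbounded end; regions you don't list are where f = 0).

on [0, 1/4): t**(3/2)
on [1/4, 4): sqrt(t)*log(sqrt(t))
on [4, 9): 2*t

strip the shared t-power: t on [0, 1/4); log(sqrt(t)) on [1/4, 4); 2*sqrt(t) on [4, 9)
reversing the power substitution: t**2 on [0, 1/2); log(t) on [1/2, 2); 2*t on [2, 3)
integrate the 3 segments split at 1/4, 4, then add the results
∫ t**(3/2)·t^(s-1) over [0, 1/4)
∫ sqrt(t)*log(sqrt(t))·t^(s-1) over [1/4, 4)
the [4, 9) slice contributes ∫ 2*t·t^(s-1) dt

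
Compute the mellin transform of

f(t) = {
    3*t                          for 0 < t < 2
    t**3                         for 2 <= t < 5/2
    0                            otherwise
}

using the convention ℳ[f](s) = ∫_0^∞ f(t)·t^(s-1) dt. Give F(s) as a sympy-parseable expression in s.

(-64*2**s*(s + 1) + 48*2**s*(s + 3) + 125*(5/2)**s*(s + 1))/(8*(s + 1)*(s + 3))
  Re(s) > -1

linearity at 2 turns ℳ[f](s) into 2 summed integrals
for t in [0, 2): the term is ∫ 3*t·t^(s-1)
on [2, 5/2): add ∫ t**3·t^(s-1) dt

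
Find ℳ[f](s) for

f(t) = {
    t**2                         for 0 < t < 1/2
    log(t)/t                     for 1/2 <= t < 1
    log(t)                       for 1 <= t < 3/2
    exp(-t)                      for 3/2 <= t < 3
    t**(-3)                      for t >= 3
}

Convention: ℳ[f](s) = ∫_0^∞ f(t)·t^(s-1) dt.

summing 5 kernel integrals split by 1/2, 1, 3/2, 3 yields ℳ[f](s)
piece [0, 1/2): integrate t**2 against the kernel
∫ over [1/2, 1) of log(t)/t·t^(s-1) joins the sum
segment 1 to 3/2 holds log(t); add its integral
over [3/2, 3), the kernel integral of exp(-t) enters the sum
∫ over [3, ∞) of t**(-3)·t^(s-1) joins the sum

(108*2**s*s**2*(s - 3)*(s + 2)*(s**2 - 2*s + 1)*uppergamma(s, 3/2) - 108*2**s*s**2*(s - 3)*(s + 2)*(s**2 - 2*s + 1)*uppergamma(s, 3) - 108*2**s*s**2*(s - 3)*(s + 2) + 108*2**s*(s - 3)*(s + 2)*(s**2 - 2*s + 1) - 108*3**s*s*(s - 3)*(s + 2)*(s**2 - 2*s + 1)*log(2) + 108*3**s*s*(s - 3)*(s + 2)*(s**2 - 2*s + 1)*log(3) - 108*3**s*(s - 3)*(s + 2)*(s**2 - 2*s + 1) - 4*6**s*s**2*(s + 2)*(s**2 - 2*s + 1) + 216*s**3*(s - 3)*(s + 2)*log(2) - 216*s**2*(s - 3)*(s + 2)*log(2) + 216*s**2*(s - 3)*(s + 2) + 27*s**2*(s - 3)*(s**2 - 2*s + 1))/(108*2**s*s**2*(s - 3)*(s + 2)*(s**2 - 2*s + 1))
  -2 < Re(s) < 3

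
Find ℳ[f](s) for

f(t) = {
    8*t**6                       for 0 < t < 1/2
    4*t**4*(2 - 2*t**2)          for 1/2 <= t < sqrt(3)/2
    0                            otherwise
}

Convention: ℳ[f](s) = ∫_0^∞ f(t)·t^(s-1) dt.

invert the power substitution to get 8*t**3 on [0, 1/4); 4*t**2*(2 - 2*t) on [1/4, 3/4)
the common scale on t comes off first: t**3 on [0, 1/2); t**2*(2 - t) on [1/2, 3/2)
remove the shared t-power first: t on [0, 1/2); 2 - t on [1/2, 3/2)
split f at 1/2: ℳ[f](s) collects 2 kernel integrals
over [0, 1/2), the kernel integral of 8*t**6 enters the sum
for t in [1/2, sqrt(3)/2): the term is ∫ 4*t**4*(2 - 2*t**2)·t^(s-1)

(3**(s/2 + 2)*(s + 4)/8 + 3**(s/2 + 2) - s/4 - 2)/(2**s*(s + 4)*(s + 6))
  Re(s) > -6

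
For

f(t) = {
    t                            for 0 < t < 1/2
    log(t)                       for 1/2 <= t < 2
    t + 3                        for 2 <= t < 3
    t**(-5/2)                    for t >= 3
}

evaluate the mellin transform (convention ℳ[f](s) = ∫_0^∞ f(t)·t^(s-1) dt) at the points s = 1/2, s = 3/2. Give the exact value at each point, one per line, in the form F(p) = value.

F(1/2) = sqrt(2)*(-330 + sqrt(2) + 108*log(2) + 144*sqrt(6))/36
F(3/2) = sqrt(2)*(-1139 + 30*sqrt(2) + 270*log(2) + 864*sqrt(6))/180

slice at 1/2, 2, 3, transform all 4 pieces, and sum them
∫ over [0, 1/2) of t·t^(s-1) joins the sum
∫ log(t)·t^(s-1) over [1/2, 2)
on [2, 3): add ∫ (t + 3)·t^(s-1) dt
the [3, ∞) slice contributes ∫ t**(-5/2)·t^(s-1) dt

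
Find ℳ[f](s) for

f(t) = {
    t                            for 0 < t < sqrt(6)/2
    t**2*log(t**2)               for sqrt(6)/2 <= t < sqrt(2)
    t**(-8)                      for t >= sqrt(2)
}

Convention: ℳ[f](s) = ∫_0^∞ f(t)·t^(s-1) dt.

(sqrt(2)/2)**s*(32*2**s*s*(s - 8)*(s + 1)*log(2) - 64*2**s*(s - 8)*(s + 1) + 64*2**s*(s - 8)*(s + 1)*log(2) - 2**s*(s + 1)*(s**2 + 4*s + 4) + 3**(s/2)*s*(s - 8)*(s + 1)*(-24*log(3) + 24*log(2)) + 3**(s/2)*(s - 8)*(s + 1)*(-48*log(3) + 48*log(2)) + 48*3**(s/2)*(s - 8)*(s + 1) + 8*3**(s/2)*sqrt(6)*(s - 8)*(s**2 + 4*s + 4))/(16*(s - 8)*(s + 1)*(s**2 + 4*s + 4))
  -1 < Re(s) < 8

invert the power substitution to get sqrt(t) on [0, 3/2); t*log(t) on [3/2, 2); t**(-4) on [2, ∞)
slice at sqrt(6)/2, sqrt(2), transform all 3 pieces, and sum them
for t in [0, sqrt(6)/2): the term is ∫ t·t^(s-1)
the [sqrt(6)/2, sqrt(2)) slice contributes ∫ t**2*log(t**2)·t^(s-1) dt
segment sqrt(2) to ∞ holds t**(-8); add its integral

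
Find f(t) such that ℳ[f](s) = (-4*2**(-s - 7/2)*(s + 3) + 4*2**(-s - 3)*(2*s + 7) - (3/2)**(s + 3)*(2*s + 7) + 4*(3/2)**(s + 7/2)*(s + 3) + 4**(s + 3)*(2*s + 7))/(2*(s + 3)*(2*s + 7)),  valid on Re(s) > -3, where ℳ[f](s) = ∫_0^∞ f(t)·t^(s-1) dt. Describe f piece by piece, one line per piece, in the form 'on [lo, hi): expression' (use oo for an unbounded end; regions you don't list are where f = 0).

split f at 1/2, 3/2: ℳ[f](s) collects 3 kernel integrals
∫ over [0, 1/2) of 2*t**3·t^(s-1) joins the sum
∫ over [1/2, 3/2) of t**(7/2)·t^(s-1) joins the sum
on [3/2, 4) integrate f = t**3/2 against the kernel

on [0, 1/2): 2*t**3
on [1/2, 3/2): t**(7/2)
on [3/2, 4): t**3/2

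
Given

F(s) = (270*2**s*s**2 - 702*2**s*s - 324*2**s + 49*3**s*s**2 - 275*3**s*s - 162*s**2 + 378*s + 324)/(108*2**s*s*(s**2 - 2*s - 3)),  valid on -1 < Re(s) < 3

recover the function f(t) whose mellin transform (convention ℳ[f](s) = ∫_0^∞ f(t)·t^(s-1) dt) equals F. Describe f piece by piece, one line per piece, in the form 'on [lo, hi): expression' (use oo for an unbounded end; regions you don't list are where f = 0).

along the cuts 1/2, 1, 3/2, ℳ[f](s) splits into 4 integrals
for t in [0, 1/2): the term is ∫ t·t^(s-1)
the [1/2, 1) slice contributes ∫ (2*t + 1)·t^(s-1) dt
[1, 3/2) adds the kernel integral of t/2
on [3/2, ∞): add ∫ t**(-3)·t^(s-1) dt

on [0, 1/2): t
on [1/2, 1): 2*t + 1
on [1, 3/2): t/2
on [3/2, oo): t**(-3)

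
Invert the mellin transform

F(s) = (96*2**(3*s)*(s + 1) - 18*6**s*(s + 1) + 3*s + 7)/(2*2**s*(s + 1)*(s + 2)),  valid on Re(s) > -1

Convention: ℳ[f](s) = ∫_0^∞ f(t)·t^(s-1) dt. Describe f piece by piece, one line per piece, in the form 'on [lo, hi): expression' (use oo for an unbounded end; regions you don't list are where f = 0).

cuts at 1/2, 3: linearity sums the 3 kernel integrals
over [0, 1/2), the kernel integral of 4*t enters the sum
segment [1/2, 3) carries 2*t**2; integrate it
for t in [3, 4): the term is ∫ 3*t**2·t^(s-1)

on [0, 1/2): 4*t
on [1/2, 3): 2*t**2
on [3, 4): 3*t**2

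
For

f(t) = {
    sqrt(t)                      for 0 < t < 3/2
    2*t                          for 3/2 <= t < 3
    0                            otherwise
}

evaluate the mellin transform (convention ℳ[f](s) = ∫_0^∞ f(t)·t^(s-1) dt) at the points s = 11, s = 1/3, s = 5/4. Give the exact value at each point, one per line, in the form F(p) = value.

decompose at 3/2; ℳ[f](s) sums the 2 pieces' integrals
the [0, 3/2) slice contributes ∫ sqrt(t)·t^(s-1) dt
segment [3/2, 3) carries 2*t; integrate it

F(11) = 177147*sqrt(6)/47104 + 725416965/8192
F(1/3) = -9*2**(2/3)*3**(1/3)/8 + 3*2**(1/6)*3**(5/6)/5 + 9*3**(1/3)/2
F(5/4) = 3**(1/4)*(-2**(3/4) + 3*2**(1/4)*sqrt(3)/7 + 8)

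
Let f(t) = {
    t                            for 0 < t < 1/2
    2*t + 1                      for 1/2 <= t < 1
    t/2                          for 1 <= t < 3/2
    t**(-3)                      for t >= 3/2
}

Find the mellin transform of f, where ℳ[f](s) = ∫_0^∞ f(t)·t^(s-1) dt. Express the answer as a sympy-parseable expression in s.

cuts at 1/2, 1, 3/2: linearity sums the 4 kernel integrals
between 0 and 1/2 the integrand is t·t^(s-1)
segment 1/2 to 1 holds (2*t + 1); add its integral
∫ t/2·t^(s-1) over [1, 3/2)
∫ t**(-3)·t^(s-1) over [3/2, ∞)

(270*2**s*s**2 - 702*2**s*s - 324*2**s + 49*3**s*s**2 - 275*3**s*s - 162*s**2 + 378*s + 324)/(108*2**s*s*(s**2 - 2*s - 3))
  -1 < Re(s) < 3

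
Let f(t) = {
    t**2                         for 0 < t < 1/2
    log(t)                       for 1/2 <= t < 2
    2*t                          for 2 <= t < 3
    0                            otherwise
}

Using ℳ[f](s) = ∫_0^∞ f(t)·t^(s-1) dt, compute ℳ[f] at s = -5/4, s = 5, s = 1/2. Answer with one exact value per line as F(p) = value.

the 3 pieces separated at 1/2, 2 each add one integral
the [0, 1/2) slice contributes ∫ t**2·t^(s-1) dt
on [1/2, 2): add ∫ log(t)·t^(s-1) dt
∫ 2*t·t^(s-1) over [2, 3)

F(-5/4) = 2**(1/4)*(-100*6**(3/4) - log(2**(15*sqrt(2) + 120)) + 146 + 288*sqrt(2))/75
F(5) = 205*log(2)/32 + 14810143/67200
F(1/2) = sqrt(2)*(-277 + 180*log(2) + 120*sqrt(6))/60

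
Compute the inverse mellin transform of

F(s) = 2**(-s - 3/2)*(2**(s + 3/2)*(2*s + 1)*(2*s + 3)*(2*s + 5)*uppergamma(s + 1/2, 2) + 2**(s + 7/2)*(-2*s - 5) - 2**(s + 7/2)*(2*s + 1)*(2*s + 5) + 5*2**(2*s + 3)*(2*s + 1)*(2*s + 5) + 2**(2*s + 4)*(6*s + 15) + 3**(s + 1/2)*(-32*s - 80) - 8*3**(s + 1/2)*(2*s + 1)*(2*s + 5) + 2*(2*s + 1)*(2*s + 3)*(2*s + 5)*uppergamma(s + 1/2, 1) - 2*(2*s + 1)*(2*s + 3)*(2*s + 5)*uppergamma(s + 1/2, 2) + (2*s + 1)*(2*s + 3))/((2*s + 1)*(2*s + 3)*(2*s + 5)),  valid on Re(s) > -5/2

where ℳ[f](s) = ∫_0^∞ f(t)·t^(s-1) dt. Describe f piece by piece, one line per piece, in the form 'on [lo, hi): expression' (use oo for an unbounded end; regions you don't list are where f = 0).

peel off the shared t-power: t**2 on [0, 1/2); exp(-2*t) on [1/2, 1); t + 1 on [1, 3/2); …
treat the 5 regions marked off by 1/2, 1, 3/2, 2 separately and sum
piece [0, 1/2): integrate t**(5/2) against the kernel
segment [1/2, 1) carries sqrt(t)*exp(-2*t); integrate it
∫ over [1, 3/2) of sqrt(t)*(t + 1)·t^(s-1) joins the sum
on [3/2, 2) integrate f = sqrt(t)*(t + 3) against the kernel
on [2, ∞): add ∫ sqrt(t)*exp(-t)·t^(s-1) dt

on [0, 1/2): t**(5/2)
on [1/2, 1): sqrt(t)*exp(-2*t)
on [1, 3/2): sqrt(t)*(t + 1)
on [3/2, 2): sqrt(t)*(t + 3)
on [2, oo): sqrt(t)*exp(-t)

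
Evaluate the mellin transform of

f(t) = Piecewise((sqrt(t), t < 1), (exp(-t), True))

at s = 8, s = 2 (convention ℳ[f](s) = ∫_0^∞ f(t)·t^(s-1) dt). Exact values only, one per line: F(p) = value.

breakpoints 1: one integral from each of the 2 segments
[0, 1) adds the kernel integral of sqrt(t)
∫ exp(-t)·t^(s-1) over [1, ∞)

F(8) = 2/17 + 13700*exp(-1)
F(2) = 2/5 + 2*exp(-1)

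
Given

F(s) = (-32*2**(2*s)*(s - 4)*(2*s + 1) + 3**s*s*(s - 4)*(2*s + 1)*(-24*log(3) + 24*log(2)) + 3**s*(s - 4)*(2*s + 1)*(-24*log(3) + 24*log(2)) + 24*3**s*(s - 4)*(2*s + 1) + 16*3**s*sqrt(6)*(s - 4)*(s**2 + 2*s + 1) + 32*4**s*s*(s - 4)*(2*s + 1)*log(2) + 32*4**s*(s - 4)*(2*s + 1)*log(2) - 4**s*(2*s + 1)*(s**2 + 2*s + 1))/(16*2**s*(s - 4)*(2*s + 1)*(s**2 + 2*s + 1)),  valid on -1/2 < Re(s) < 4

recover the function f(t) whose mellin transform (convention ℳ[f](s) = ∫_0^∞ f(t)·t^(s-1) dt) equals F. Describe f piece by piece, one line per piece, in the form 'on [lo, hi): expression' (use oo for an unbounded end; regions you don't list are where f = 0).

on [0, 3/2): sqrt(t)
on [3/2, 2): t*log(t)
on [2, oo): t**(-4)

linearity at 3/2, 2 turns ℳ[f](s) into 3 summed integrals
∫ over [0, 3/2) of sqrt(t)·t^(s-1) joins the sum
on [3/2, 2): add ∫ t*log(t)·t^(s-1) dt
on [2, ∞) integrate f = t**(-4) against the kernel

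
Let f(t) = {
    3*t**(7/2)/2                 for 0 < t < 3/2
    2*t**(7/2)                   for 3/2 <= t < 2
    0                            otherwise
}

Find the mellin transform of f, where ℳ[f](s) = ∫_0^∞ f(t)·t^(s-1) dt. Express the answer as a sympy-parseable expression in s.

linearity at 3/2 turns ℳ[f](s) into 2 summed integrals
segment 0 to 3/2 holds 3*t**(7/2)/2; add its integral
∫ 2*t**(7/2)·t^(s-1) over [3/2, 2)

(4*2**(s + 7/2) - (3/2)**(s + 7/2))/(2*s + 7)
  Re(s) > -7/2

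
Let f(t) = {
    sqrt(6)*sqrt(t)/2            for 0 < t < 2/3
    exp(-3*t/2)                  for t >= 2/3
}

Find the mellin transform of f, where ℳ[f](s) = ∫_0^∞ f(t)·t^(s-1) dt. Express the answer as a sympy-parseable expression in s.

(2/3)**s*((2*s + 1)*uppergamma(s, 1) + 2)/(2*s + 1)
  Re(s) > -1/2

peel off the common scale on t: sqrt(2)*sqrt(t)/2 on [0, 2); exp(-t/2) on [2, ∞)
the common scale on t comes off first: sqrt(t) on [0, 1); exp(-t) on [1, ∞)
breakpoints 2/3: one integral from each of the 2 segments
segment 0 to 2/3 holds sqrt(6)*sqrt(t)/2; add its integral
[2/3, ∞) adds the kernel integral of exp(-3*t/2)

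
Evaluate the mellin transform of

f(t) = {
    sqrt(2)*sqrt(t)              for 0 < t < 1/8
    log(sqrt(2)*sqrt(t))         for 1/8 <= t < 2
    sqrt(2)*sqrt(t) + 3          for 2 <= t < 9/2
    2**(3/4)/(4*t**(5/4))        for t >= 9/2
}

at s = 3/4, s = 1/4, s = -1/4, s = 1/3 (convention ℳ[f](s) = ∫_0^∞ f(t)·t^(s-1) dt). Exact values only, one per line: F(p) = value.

F(3/4) = 2**(3/4)*(-1139 + 30*sqrt(2) + 270*log(2) + 864*sqrt(6))/180
F(1/4) = 2**(1/4)*(-330 + sqrt(2) + 108*log(2) + 144*sqrt(6))/18
F(-1/4) = 2**(3/4)*(-486*log(2) + sqrt(2) + 648)/81
F(1/3) = -159*2**(1/3)/10 + 2*2**(2/3)*3**(1/6)/33 + 3*log(2)/2 + 51/20 + 3*2**(1/3)*log(2) + 63*6**(2/3)/10

invert the common scale on t to get sqrt(t) on [0, 1/4); log(sqrt(t)) on [1/4, 4); sqrt(t) + 3 on [4, 9); …
reversing the power substitution: t on [0, 1/2); log(t) on [1/2, 2); t + 3 on [2, 3); …
integrate the 4 segments split at 1/8, 2, 9/2, then add the results
piece [0, 1/8): integrate sqrt(2)*sqrt(t) against the kernel
the [1/8, 2) slice contributes ∫ log(sqrt(2)*sqrt(t))·t^(s-1) dt
on [2, 9/2): add ∫ (sqrt(2)*sqrt(t) + 3)·t^(s-1) dt
∫ 2**(3/4)/(4*t**(5/4))·t^(s-1) over [9/2, ∞)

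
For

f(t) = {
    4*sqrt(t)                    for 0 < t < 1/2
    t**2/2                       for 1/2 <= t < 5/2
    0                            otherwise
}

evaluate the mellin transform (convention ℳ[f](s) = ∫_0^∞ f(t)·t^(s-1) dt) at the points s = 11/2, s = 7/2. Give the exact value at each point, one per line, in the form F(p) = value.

F(11/2) = -sqrt(2)/3840 + 1/96 + 15625*sqrt(10)/768
F(7/2) = -sqrt(2)/704 + 1/16 + 3125*sqrt(10)/704

along the cuts 1/2, ℳ[f](s) splits into 2 integrals
over [0, 1/2), the kernel integral of 4*sqrt(t) enters the sum
on [1/2, 5/2): add ∫ t**2/2·t^(s-1) dt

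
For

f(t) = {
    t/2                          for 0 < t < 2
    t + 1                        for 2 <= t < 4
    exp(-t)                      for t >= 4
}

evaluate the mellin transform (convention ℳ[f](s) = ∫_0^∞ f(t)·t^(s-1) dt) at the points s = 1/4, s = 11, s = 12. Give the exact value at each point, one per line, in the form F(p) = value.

strip the common scale on t: t on [0, 1); 2*t + 1 on [1, 2); exp(-2*t) on [2, ∞)
f breaks at 2, 4 into 3 integrals to sum
for t in [0, 2): the term is ∫ t/2·t^(s-1)
[2, 4) adds the kernel integral of (t + 1)
on [4, ∞): add ∫ exp(-t)·t^(s-1) dt

F(1/4) = -24*2**(1/4)/5 + uppergamma(1/4, 4) + 36*sqrt(2)/5
F(11) = 58708480/33 + 197563136*exp(-4)
F(12) = 85275648/13 + 2177388800*exp(-4)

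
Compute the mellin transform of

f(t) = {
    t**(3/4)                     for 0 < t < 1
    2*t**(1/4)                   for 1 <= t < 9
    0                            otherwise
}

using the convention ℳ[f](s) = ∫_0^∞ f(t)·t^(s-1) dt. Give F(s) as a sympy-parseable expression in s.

4*(2*3**(2*s + 1/2)*(4*s + 3) - 4*s - 5)/((4*s + 1)*(4*s + 3))
  Re(s) > -3/4

the power substitution comes off first: t**(3/2) on [0, 1); 2*sqrt(t) on [1, 3)
split f at 1: ℳ[f](s) collects 2 kernel integrals
between 0 and 1 the integrand is t**(3/4)·t^(s-1)
over [1, 9), the kernel integral of 2*t**(1/4) enters the sum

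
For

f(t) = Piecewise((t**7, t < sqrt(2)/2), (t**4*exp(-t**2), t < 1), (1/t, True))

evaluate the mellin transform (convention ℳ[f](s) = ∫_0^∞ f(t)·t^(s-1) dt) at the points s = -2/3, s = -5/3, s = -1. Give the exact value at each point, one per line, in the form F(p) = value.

F(-2/3) = -uppergamma(5/3, 1)/2 + 3*2**(5/6)/304 + uppergamma(5/3, 1/2)/2 + 3/5
F(-5/3) = -uppergamma(7/6, 1)/2 + 3*2**(1/3)/128 + uppergamma(7/6, 1/2)/2 + 3/8
F(-1) = -exp(-1)/2 - sqrt(pi)*erfc(1)/4 + sqrt(pi)*erfc(sqrt(2)/2)/4 + sqrt(2)*exp(-1/2)/4 + 25/48

the power substitution comes off first: t**(7/2) on [0, 1/2); t**2*exp(-t) on [1/2, 1); 1/sqrt(t) on [1, ∞)
the shared t-power comes off first: t**(3/2) on [0, 1/2); exp(-t) on [1/2, 1); t**(-5/2) on [1, ∞)
f breaks at sqrt(2)/2, 1 into 3 integrals to sum
on [0, sqrt(2)/2): add ∫ t**7·t^(s-1) dt
on [sqrt(2)/2, 1): add ∫ t**4*exp(-t**2)·t^(s-1) dt
∫ 1/t·t^(s-1) over [1, ∞)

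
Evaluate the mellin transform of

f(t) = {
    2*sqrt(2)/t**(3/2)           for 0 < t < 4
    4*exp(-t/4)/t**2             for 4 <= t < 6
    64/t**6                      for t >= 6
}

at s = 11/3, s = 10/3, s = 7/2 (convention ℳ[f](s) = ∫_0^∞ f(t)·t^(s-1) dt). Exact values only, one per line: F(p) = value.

peel off the common scale on t: t**(-3/2) on [0, 2); exp(-t/2)/t**2 on [2, 3); t**(-6) on [3, ∞)
strip the shared t-power: 1/sqrt(t) on [0, 2); exp(-t/2)/t on [2, 3); t**(-5) on [3, ∞)
reversing the shared t-power: sqrt(t) on [0, 2); exp(-t/2) on [2, 3); t**(-4) on [3, ∞)
integrate the 3 segments split at 4, 6, then add the results
on [0, 4) integrate f = 2*sqrt(2)/t**(3/2) against the kernel
on [4, 6) integrate f = 4*exp(-t/4)/t**2 against the kernel
between 6 and ∞ the integrand is 64/t**6·t^(s-1)

F(11/3) = -32*2**(1/3)*uppergamma(5/3, 3/2) + 8*6**(2/3)/63 + 32*2**(1/3)*uppergamma(5/3, 1) + 192*2**(5/6)/13
F(10/3) = -16*2**(2/3)*uppergamma(4/3, 3/2) + 6**(1/3)/9 + 16*2**(2/3)*uppergamma(4/3, 1) + 192*2**(1/6)/11
F(7/2) = -16*sqrt(6)*exp(-3/2) - 16*sqrt(pi)*erfc(sqrt(6)/2) + 16*sqrt(6)/135 + 16*sqrt(pi)*erfc(1) + 32*exp(-1) + 16*sqrt(2)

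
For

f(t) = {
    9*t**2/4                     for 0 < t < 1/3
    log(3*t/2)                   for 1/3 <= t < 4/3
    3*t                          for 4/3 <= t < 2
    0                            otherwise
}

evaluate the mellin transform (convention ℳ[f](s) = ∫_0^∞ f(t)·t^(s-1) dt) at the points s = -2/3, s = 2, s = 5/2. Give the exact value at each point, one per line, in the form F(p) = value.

F(-2/3) = 3*3**(2/3)*(-19*2**(2/3) - log(2**(2*2**(2/3) + 8)) + 13 + 16*6**(1/3))/16
F(2) = 17*log(2)/18 + 2255/432
F(5/2) = sqrt(3)*(-130649 + 41580*log(2) + 194400*sqrt(6))/85050

reversing the common scale on t: t**2 on [0, 1/2); log(t) on [1/2, 2); 2*t on [2, 3)
integrate the 3 segments split at 1/3, 4/3, then add the results
piece [0, 1/3): integrate 9*t**2/4 against the kernel
segment 1/3 to 4/3 holds log(3*t/2); add its integral
∫ over [4/3, 2) of 3*t·t^(s-1) joins the sum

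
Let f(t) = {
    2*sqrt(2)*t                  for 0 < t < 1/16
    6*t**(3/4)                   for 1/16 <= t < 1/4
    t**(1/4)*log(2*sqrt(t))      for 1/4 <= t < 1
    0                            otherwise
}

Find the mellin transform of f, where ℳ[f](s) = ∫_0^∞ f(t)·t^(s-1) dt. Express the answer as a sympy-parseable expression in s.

(32*16**s*(s + 1)*(4*s + 1)*(4*s + 3)*log(2) - 64*2**(4*s)*(s + 1)*(4*s + 3) + 48*2**(2*s + 1/2)*(s + 1)*(4*s + 1)**2 + 32*2**(2*s + 1/2)*(s + 1)*(4*s + 3) - 24*(s + 1)*(4*s + 1)**2 + sqrt(2)*(4*s + 1)**2*(4*s + 3))/(8*2**(4*s)*(s + 1)*(4*s + 1)**2*(4*s + 3))
  Re(s) > -1

peel off the power substitution: 2*sqrt(2)*t**2 on [0, 1/4); 6*t**(3/2) on [1/4, 1/2); sqrt(t)*log(2*t) on [1/2, 1)
peel off the shared t-power: 2*sqrt(2)*t**(3/2) on [0, 1/4); 6*t on [1/4, 1/2); log(2*t) on [1/2, 1)
undo the common scale on t: t**(3/2) on [0, 1/2); 3*t on [1/2, 1); log(t) on [1, 2)
breakpoints 1/16, 1/4: one integral from each of the 3 segments
the [0, 1/16) slice contributes ∫ 2*sqrt(2)*t·t^(s-1) dt
between 1/16 and 1/4 the integrand is 6*t**(3/4)·t^(s-1)
between 1/4 and 1 the integrand is t**(1/4)*log(2*sqrt(t))·t^(s-1)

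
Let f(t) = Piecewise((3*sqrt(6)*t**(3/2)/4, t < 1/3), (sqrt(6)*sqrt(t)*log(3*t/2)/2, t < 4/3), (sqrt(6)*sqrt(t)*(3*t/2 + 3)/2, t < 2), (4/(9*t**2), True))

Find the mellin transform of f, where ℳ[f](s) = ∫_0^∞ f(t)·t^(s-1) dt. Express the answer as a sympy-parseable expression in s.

sqrt(2)*(540*2**(2*s)*(2 - s)*(2*s + 1)**2 + 108*2**(2*s)*(s - 2)*(2*s + 1)*(2*s + 3)*log(2) - 648*2**(2*s)*(s - 2)*(2*s + 1) - 216*2**(2*s)*(s - 2)*(2*s + 3) + 324*6**(s + 1/2)*(s - 2)*(2*s + 1)**2 + 324*6**(s + 1/2)*(s - 2)*(2*s + 1) - sqrt(3)*6**(s + 1/2)*(2*s + 1)**2*(2*s + 3) + 27*(s - 2)*(2*s + 1)**2 + 54*(s - 2)*(2*s + 1)*(2*s + 3)*log(2) + 108*(s - 2)*(2*s + 3))/(54*3**s*(s - 2)*(2*s + 1)**2*(2*s + 3))
  -3/2 < Re(s) < 2

the common scale on t comes off first: t**(3/2) on [0, 1/2); sqrt(t)*log(t) on [1/2, 2); sqrt(t)*(t + 3) on [2, 3); …
undo the shared t-power: t on [0, 1/2); log(t) on [1/2, 2); t + 3 on [2, 3); …
treat the 4 regions marked off by 1/3, 4/3, 2 separately and sum
∫ over [0, 1/3) of 3*sqrt(6)*t**(3/2)/4·t^(s-1) joins the sum
piece [1/3, 4/3): integrate sqrt(6)*sqrt(t)*log(3*t/2)/2 against the kernel
[4/3, 2) adds the kernel integral of sqrt(6)*sqrt(t)*(3*t/2 + 3)/2
on [2, ∞) integrate f = 4/(9*t**2) against the kernel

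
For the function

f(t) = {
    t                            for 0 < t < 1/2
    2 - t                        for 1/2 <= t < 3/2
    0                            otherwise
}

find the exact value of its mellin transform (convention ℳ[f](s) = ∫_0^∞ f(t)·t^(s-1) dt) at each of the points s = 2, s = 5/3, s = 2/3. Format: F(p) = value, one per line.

F(2) = 23/24
F(5/3) = 3*2**(1/3)*(-22 + 51*3**(2/3))/320
F(2/3) = 3*2**(1/3)*(-8 + 7*3**(2/3))/20

integrate the 2 segments split at 1/2, then add the results
segment 0 to 1/2 holds t; add its integral
piece [1/2, 3/2): integrate (2 - t) against the kernel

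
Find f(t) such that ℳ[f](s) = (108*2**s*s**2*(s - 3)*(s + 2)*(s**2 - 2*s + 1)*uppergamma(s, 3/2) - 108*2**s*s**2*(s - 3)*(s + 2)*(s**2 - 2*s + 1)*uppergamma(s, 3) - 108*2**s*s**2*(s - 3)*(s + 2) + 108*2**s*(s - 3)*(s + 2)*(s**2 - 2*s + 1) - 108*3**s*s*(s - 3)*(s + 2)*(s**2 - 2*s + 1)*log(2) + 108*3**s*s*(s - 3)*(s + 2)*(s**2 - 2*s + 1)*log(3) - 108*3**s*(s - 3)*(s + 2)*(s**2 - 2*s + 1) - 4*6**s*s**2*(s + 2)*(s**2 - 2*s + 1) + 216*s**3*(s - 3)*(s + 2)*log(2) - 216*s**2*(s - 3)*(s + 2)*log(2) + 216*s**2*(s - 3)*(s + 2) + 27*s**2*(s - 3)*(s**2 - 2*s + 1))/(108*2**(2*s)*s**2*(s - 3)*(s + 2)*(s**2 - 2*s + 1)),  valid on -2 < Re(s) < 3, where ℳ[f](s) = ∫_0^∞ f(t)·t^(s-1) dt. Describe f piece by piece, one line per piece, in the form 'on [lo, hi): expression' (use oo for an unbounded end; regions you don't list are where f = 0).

on [0, 1/4): 4*t**2
on [1/4, 1/2): log(2*t)/(2*t)
on [1/2, 3/4): log(2*t)
on [3/4, 3/2): exp(-2*t)
on [3/2, oo): 1/(8*t**3)

invert the common scale on t to get t**2 on [0, 1/2); log(t)/t on [1/2, 1); log(t) on [1, 3/2); …
summing 5 kernel integrals split by 1/4, 1/2, 3/4, 3/2 yields ℳ[f](s)
on [0, 1/4): add ∫ 4*t**2·t^(s-1) dt
over [1/4, 1/2), the kernel integral of log(2*t)/(2*t) enters the sum
segment 1/2 to 3/4 holds log(2*t); add its integral
∫ over [3/4, 3/2) of exp(-2*t)·t^(s-1) joins the sum
for t in [3/2, ∞): the term is ∫ 1/(8*t**3)·t^(s-1)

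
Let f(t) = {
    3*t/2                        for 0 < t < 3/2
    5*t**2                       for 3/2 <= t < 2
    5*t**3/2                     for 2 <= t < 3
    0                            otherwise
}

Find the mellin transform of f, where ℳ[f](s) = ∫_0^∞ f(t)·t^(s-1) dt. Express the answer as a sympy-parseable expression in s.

split f at 3/2, 2: ℳ[f](s) collects 3 kernel integrals
∫ over [0, 3/2) of 3*t/2·t^(s-1) joins the sum
segment 3/2 to 2 holds 5*t**2; add its integral
segment [2, 3) carries 5*t**3/2; integrate it

(80*2**(2*s)*s + 80*2**(2*s) - 36*3**s*s**2 - 135*3**s*s - 81*3**s + 270*6**s*s**2 + 810*6**s*s + 540*6**s)/(4*2**s*(s**3 + 6*s**2 + 11*s + 6))
  Re(s) > -1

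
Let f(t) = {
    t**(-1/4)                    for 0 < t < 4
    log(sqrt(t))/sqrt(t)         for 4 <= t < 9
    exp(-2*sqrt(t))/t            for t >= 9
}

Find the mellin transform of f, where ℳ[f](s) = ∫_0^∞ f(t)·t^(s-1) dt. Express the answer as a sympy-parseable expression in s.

(-2*144**s*(s - 1)*(4*s - 1)*log(2) - 144**s*(4*s - 1)*log(2) + 144**s*(4*s - 1) + 2*144**s*sqrt(2)*(4*s + 4*(s - 1)**2 - 3) + 8*3**(2*s)*(4*s - 1)*(4*s + 4*(s - 1)**2 - 3)*uppergamma(2*s - 2, 6) + 2*324**s*(1 - 4*s)/3 + 4*324**s*(s - 1)*(4*s - 1)*log(3)/3 + 2*324**s*(4*s - 1)*log(3)/3)/(36**s*(4*s - 1)*(4*s + 4*(s - 1)**2 - 3))
  Re(s) > 1/4

reversing the shared t-power: t**(3/4) on [0, 4); sqrt(t)*log(sqrt(t)) on [4, 9); exp(-2*sqrt(t)) on [9, ∞)
the power substitution comes off first: t**(3/2) on [0, 2); t*log(t) on [2, 3); exp(-2*t) on [3, ∞)
decompose at 4, 9; ℳ[f](s) sums the 3 pieces' integrals
over [0, 4), the kernel integral of t**(-1/4) enters the sum
between 4 and 9 the integrand is log(sqrt(t))/sqrt(t)·t^(s-1)
on [9, ∞): add ∫ exp(-2*sqrt(t))/t·t^(s-1) dt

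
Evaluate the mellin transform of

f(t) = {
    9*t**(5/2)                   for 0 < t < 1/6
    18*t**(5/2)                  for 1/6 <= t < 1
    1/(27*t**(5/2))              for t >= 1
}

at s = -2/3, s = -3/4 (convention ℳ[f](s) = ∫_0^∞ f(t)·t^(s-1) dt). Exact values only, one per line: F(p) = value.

invert the shared t-power to get 9*t**2 on [0, 1/6); 18*t**2 on [1/6, 1); 1/(27*t**3) on [1, ∞)
remove the common scale on t first: t**2 on [0, 1/2); 2*t**2 on [1/2, 3); t**(-3) on [3, ∞)
back out the shared t-power: t on [0, 1/2); 2*t on [1/2, 3); t**(-4) on [3, ∞)
summing 3 kernel integrals split by 1/6, 1 yields ℳ[f](s)
the [0, 1/6) slice contributes ∫ 9*t**(5/2)·t^(s-1) dt
[1/6, 1) adds the kernel integral of 18*t**(5/2)
between 1 and ∞ the integrand is 1/(27*t**(5/2))·t^(s-1)

F(-2/3) = 18490/1881 - 3*6**(1/6)/22
F(-3/4) = 25300/2457 - 6**(1/4)/7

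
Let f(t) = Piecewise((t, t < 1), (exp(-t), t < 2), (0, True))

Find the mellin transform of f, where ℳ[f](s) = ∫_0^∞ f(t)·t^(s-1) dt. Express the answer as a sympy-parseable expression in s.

((s + 1)*uppergamma(s, 1) - (s + 1)*uppergamma(s, 2) + 1)/(s + 1)
  Re(s) > -1

treat the 2 regions marked off by 1 separately and sum
on [0, 1): add ∫ t·t^(s-1) dt
piece [1, 2): integrate exp(-t) against the kernel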